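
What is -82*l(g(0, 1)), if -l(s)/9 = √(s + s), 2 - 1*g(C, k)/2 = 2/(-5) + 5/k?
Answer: 1476*I*√65/5 ≈ 2380.0*I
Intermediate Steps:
g(C, k) = 24/5 - 10/k (g(C, k) = 4 - 2*(2/(-5) + 5/k) = 4 - 2*(2*(-⅕) + 5/k) = 4 - 2*(-⅖ + 5/k) = 4 + (⅘ - 10/k) = 24/5 - 10/k)
l(s) = -9*√2*√s (l(s) = -9*√(s + s) = -9*√2*√s)
-82*l(g(0, 1)) = -(-738)*√2*√(24/5 - 10/1) = -(-738)*√2*√(24/5 - 10*1) = -(-738)*√2*√(24/5 - 10) = -(-738)*√2*√(-26/5) = -(-738)*√2*I*√130/5 = -(-1476)*I*√65/5 = 1476*I*√65/5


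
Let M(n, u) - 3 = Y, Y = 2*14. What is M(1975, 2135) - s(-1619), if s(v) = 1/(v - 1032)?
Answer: 82182/2651 ≈ 31.000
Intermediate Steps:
s(v) = 1/(-1032 + v)
Y = 28
M(n, u) = 31 (M(n, u) = 3 + 28 = 31)
M(1975, 2135) - s(-1619) = 31 - 1/(-1032 - 1619) = 31 - 1/(-2651) = 31 - 1*(-1/2651) = 31 + 1/2651 = 82182/2651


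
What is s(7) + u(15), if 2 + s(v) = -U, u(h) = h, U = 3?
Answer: 10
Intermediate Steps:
s(v) = -5 (s(v) = -2 - 1*3 = -2 - 3 = -5)
s(7) + u(15) = -5 + 15 = 10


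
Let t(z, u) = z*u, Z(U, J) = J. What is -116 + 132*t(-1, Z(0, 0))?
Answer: -116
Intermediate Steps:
t(z, u) = u*z
-116 + 132*t(-1, Z(0, 0)) = -116 + 132*(0*(-1)) = -116 + 132*0 = -116 + 0 = -116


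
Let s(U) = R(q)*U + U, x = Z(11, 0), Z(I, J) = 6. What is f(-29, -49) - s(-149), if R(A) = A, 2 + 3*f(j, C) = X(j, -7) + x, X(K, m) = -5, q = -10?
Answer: -4024/3 ≈ -1341.3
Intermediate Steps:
x = 6
f(j, C) = -1/3 (f(j, C) = -2/3 + (-5 + 6)/3 = -2/3 + (1/3)*1 = -2/3 + 1/3 = -1/3)
s(U) = -9*U (s(U) = -10*U + U = -9*U)
f(-29, -49) - s(-149) = -1/3 - (-9)*(-149) = -1/3 - 1*1341 = -1/3 - 1341 = -4024/3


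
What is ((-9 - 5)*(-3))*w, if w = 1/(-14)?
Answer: -3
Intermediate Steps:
w = -1/14 ≈ -0.071429
((-9 - 5)*(-3))*w = ((-9 - 5)*(-3))*(-1/14) = -14*(-3)*(-1/14) = 42*(-1/14) = -3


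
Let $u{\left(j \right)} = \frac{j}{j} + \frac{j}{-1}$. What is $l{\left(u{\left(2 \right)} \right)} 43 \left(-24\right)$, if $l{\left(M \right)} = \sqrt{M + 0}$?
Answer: $- 1032 i \approx - 1032.0 i$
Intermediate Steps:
$u{\left(j \right)} = 1 - j$ ($u{\left(j \right)} = 1 + j \left(-1\right) = 1 - j$)
$l{\left(M \right)} = \sqrt{M}$
$l{\left(u{\left(2 \right)} \right)} 43 \left(-24\right) = \sqrt{1 - 2} \cdot 43 \left(-24\right) = \sqrt{-1} \cdot 43 \left(-24\right) = i 43 \left(-24\right) = 43 i \left(-24\right) = - 1032 i$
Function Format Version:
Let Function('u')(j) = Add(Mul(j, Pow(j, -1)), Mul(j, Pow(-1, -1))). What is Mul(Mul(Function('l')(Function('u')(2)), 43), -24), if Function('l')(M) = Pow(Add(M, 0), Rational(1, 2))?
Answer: Mul(-1032, I) ≈ Mul(-1032.0, I)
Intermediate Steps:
Function('u')(j) = Add(1, Mul(-1, j)) (Function('u')(j) = Add(1, Mul(j, -1)) = Add(1, Mul(-1, j)))
Function('l')(M) = Pow(M, Rational(1, 2))
Mul(Mul(Function('l')(Function('u')(2)), 43), -24) = Mul(Mul(Pow(Add(1, Mul(-1, 2)), Rational(1, 2)), 43), -24) = Mul(Mul(Pow(Add(1, -2), Rational(1, 2)), 43), -24) = Mul(Mul(Pow(-1, Rational(1, 2)), 43), -24) = Mul(Mul(I, 43), -24) = Mul(Mul(43, I), -24) = Mul(-1032, I)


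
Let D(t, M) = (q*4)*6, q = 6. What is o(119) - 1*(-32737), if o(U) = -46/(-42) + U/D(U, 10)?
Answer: 33000833/1008 ≈ 32739.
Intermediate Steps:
D(t, M) = 144 (D(t, M) = (6*4)*6 = 24*6 = 144)
o(U) = 23/21 + U/144 (o(U) = -46/(-42) + U/144 = -46*(-1/42) + U*(1/144) = 23/21 + U/144)
o(119) - 1*(-32737) = (23/21 + (1/144)*119) - 1*(-32737) = (23/21 + 119/144) + 32737 = 1937/1008 + 32737 = 33000833/1008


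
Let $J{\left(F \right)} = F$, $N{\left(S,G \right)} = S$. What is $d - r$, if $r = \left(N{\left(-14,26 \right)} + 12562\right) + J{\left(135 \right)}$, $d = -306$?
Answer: $-12989$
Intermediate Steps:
$r = 12683$ ($r = \left(-14 + 12562\right) + 135 = 12548 + 135 = 12683$)
$d - r = -306 - 12683 = -12989$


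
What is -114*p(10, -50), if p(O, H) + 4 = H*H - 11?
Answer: -283290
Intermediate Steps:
p(O, H) = -15 + H² (p(O, H) = -4 + (H*H - 11) = -4 + (H² - 11) = -4 + (-11 + H²) = -15 + H²)
-114*p(10, -50) = -114*(-15 + (-50)²) = -114*(-15 + 2500) = -114*2485 = -283290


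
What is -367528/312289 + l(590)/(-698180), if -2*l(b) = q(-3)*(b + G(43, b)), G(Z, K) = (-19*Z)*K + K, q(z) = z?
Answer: -6270890113/43606786804 ≈ -0.14381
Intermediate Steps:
G(Z, K) = K - 19*K*Z (G(Z, K) = -19*K*Z + K = K - 19*K*Z)
l(b) = -2445*b/2 (l(b) = -(-3)*(b + b*(1 - 19*43))/2 = -(-3)*(b + b*(1 - 817))/2 = -(-3)*(b + b*(-816))/2 = -(-3)*(b - 816*b)/2 = -(-3)*(-815*b)/2 = -2445*b/2)
-367528/312289 + l(590)/(-698180) = -367528/312289 - 2445/2*590/(-698180) = -367528*1/312289 - 721275*(-1/698180) = -367528/312289 + 144255/139636 = -6270890113/43606786804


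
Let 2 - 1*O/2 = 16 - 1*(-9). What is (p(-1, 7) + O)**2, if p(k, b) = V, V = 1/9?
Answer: 170569/81 ≈ 2105.8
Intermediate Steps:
V = 1/9 ≈ 0.11111
p(k, b) = 1/9
O = -46 (O = 4 - 2*(16 - 1*(-9)) = 4 - 2*(16 + 9) = 4 - 2*25 = 4 - 50 = -46)
(p(-1, 7) + O)**2 = (1/9 - 46)**2 = (-413/9)**2 = 170569/81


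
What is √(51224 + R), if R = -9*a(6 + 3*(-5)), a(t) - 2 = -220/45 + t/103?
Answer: √543719593/103 ≈ 226.39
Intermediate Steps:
a(t) = -26/9 + t/103 (a(t) = 2 + (-220/45 + t/103) = 2 + (-220*1/45 + t*(1/103)) = 2 + (-44/9 + t/103) = -26/9 + t/103)
R = 2759/103 (R = -9*(-26/9 + (6 + 3*(-5))/103) = -9*(-26/9 + (6 - 15)/103) = -9*(-26/9 + (1/103)*(-9)) = -9*(-26/9 - 9/103) = -9*(-2759/927) = 2759/103 ≈ 26.786)
√(51224 + R) = √(51224 + 2759/103) = √(5278831/103) = √543719593/103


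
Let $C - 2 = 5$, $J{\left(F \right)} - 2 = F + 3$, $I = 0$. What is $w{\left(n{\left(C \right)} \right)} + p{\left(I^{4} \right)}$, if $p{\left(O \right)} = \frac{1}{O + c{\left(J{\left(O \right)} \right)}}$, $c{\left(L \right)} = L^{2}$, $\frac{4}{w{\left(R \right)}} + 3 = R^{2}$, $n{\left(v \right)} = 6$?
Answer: $\frac{133}{825} \approx 0.16121$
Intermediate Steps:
$J{\left(F \right)} = 5 + F$ ($J{\left(F \right)} = 2 + \left(F + 3\right) = 2 + \left(3 + F\right) = 5 + F$)
$C = 7$ ($C = 2 + 5 = 7$)
$w{\left(R \right)} = \frac{4}{-3 + R^{2}}$
$p{\left(O \right)} = \frac{1}{O + \left(5 + O\right)^{2}}$
$w{\left(n{\left(C \right)} \right)} + p{\left(I^{4} \right)} = \frac{4}{-3 + 6^{2}} + \frac{1}{0^{4} + \left(5 + 0^{4}\right)^{2}} = \frac{4}{-3 + 36} + \frac{1}{0 + \left(5 + 0\right)^{2}} = \frac{4}{33} + \frac{1}{0 + 5^{2}} = 4 \cdot \frac{1}{33} + \frac{1}{0 + 25} = \frac{4}{33} + \frac{1}{25} = \frac{133}{825}$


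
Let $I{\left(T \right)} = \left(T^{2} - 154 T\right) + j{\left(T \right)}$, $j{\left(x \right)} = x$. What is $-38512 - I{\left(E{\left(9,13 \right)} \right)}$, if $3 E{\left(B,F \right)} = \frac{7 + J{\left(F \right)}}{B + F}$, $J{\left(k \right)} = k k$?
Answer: $- \frac{343000}{9} \approx -38111.0$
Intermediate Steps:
$J{\left(k \right)} = k^{2}$
$E{\left(B,F \right)} = \frac{7 + F^{2}}{3 \left(B + F\right)}$ ($E{\left(B,F \right)} = \frac{\left(7 + F^{2}\right) \frac{1}{B + F}}{3} = \frac{\frac{1}{B + F} \left(7 + F^{2}\right)}{3} = \frac{7 + F^{2}}{3 \left(B + F\right)}$)
$I{\left(T \right)} = T^{2} - 153 T$ ($I{\left(T \right)} = \left(T^{2} - 154 T\right) + T = T^{2} - 153 T$)
$-38512 - I{\left(E{\left(9,13 \right)} \right)} = -38512 - \frac{7 + 13^{2}}{3 \left(9 + 13\right)} \left(-153 + \frac{7 + 13^{2}}{3 \left(9 + 13\right)}\right) = -38512 - \frac{7 + 169}{3 \cdot 22} \left(-153 + \frac{7 + 169}{3 \cdot 22}\right) = -38512 - \frac{1}{3} \cdot \frac{1}{22} \cdot 176 \left(-153 + \frac{1}{3} \cdot \frac{1}{22} \cdot 176\right) = -38512 - \frac{8 \left(-153 + \frac{8}{3}\right)}{3} = -38512 - \frac{8}{3} \left(- \frac{451}{3}\right) = -38512 - - \frac{3608}{9} = -38512 + \frac{3608}{9} = - \frac{343000}{9}$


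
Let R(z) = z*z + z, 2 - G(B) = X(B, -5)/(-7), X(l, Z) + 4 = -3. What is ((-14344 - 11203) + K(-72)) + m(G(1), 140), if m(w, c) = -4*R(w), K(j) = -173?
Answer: -25728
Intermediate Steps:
X(l, Z) = -7 (X(l, Z) = -4 - 3 = -7)
G(B) = 1 (G(B) = 2 - (-7)/(-7) = 2 - (-7)*(-1)/7 = 2 - 1*1 = 2 - 1 = 1)
R(z) = z + z**2 (R(z) = z**2 + z = z + z**2)
m(w, c) = -4*w*(1 + w)
((-14344 - 11203) + K(-72)) + m(G(1), 140) = ((-14344 - 11203) - 173) - 4*1*(1 + 1) = (-25547 - 173) - 4*1*2 = -25720 - 8 = -25728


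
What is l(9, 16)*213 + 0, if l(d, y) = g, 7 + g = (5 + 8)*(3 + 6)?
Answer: 23430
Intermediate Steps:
g = 110 (g = -7 + (5 + 8)*(3 + 6) = -7 + 13*9 = -7 + 117 = 110)
l(d, y) = 110
l(9, 16)*213 + 0 = 110*213 + 0 = 23430 + 0 = 23430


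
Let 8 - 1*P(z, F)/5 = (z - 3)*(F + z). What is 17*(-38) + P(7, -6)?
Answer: -626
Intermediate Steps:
P(z, F) = 40 - 5*(-3 + z)*(F + z) (P(z, F) = 40 - 5*(z - 3)*(F + z) = 40 - 5*(-3 + z)*(F + z))
17*(-38) + P(7, -6) = 17*(-38) + (40 - 5*7² + 15*(-6) + 15*7 - 5*(-6)*7) = -646 + (40 - 5*49 - 90 + 105 + 210) = -646 + (40 - 245 - 90 + 105 + 210) = -646 + 20 = -626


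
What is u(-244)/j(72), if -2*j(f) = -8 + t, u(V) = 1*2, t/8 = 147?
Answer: -1/292 ≈ -0.0034247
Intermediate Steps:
t = 1176 (t = 8*147 = 1176)
u(V) = 2
j(f) = -584 (j(f) = -(-8 + 1176)/2 = -½*1168 = -584)
u(-244)/j(72) = 2/(-584) = 2*(-1/584) = -1/292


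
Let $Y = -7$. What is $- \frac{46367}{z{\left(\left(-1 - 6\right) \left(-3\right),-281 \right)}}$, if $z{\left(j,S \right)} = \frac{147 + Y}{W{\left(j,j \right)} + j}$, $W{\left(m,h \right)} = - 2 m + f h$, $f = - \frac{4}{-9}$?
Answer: $\frac{46367}{12} \approx 3863.9$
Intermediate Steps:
$f = \frac{4}{9}$ ($f = \left(-4\right) \left(- \frac{1}{9}\right) = \frac{4}{9} \approx 0.44444$)
$W{\left(m,h \right)} = - 2 m + \frac{4 h}{9}$
$z{\left(j,S \right)} = - \frac{252}{j}$ ($z{\left(j,S \right)} = \frac{147 - 7}{\left(- 2 j + \frac{4 j}{9}\right) + j} = \frac{140}{- \frac{14 j}{9} + j} = \frac{140}{\left(- \frac{5}{9}\right) j} = 140 \left(- \frac{9}{5 j}\right) = - \frac{252}{j}$)
$- \frac{46367}{z{\left(\left(-1 - 6\right) \left(-3\right),-281 \right)}} = - \frac{46367}{\left(-252\right) \frac{1}{\left(-1 - 6\right) \left(-3\right)}} = - \frac{46367}{\left(-252\right) \frac{1}{\left(-7\right) \left(-3\right)}} = - \frac{46367}{\left(-252\right) \frac{1}{21}} = - \frac{46367}{-12} = \left(-46367\right) \left(- \frac{1}{12}\right) = \frac{46367}{12}$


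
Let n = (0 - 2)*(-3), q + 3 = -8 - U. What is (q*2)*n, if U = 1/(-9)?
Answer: -392/3 ≈ -130.67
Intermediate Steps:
U = -⅑ ≈ -0.11111
q = -98/9 (q = -3 + (-8 - 1*(-⅑)) = -3 + (-8 + ⅑) = -3 - 71/9 = -98/9 ≈ -10.889)
n = 6 (n = -2*(-3) = 6)
(q*2)*n = -98/9*2*6 = -196/9*6 = -392/3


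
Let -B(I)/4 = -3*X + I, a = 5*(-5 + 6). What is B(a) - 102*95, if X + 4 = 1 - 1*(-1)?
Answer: -9734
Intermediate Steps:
X = -2 (X = -4 + (1 - 1*(-1)) = -4 + (1 + 1) = -4 + 2 = -2)
a = 5 (a = 5*1 = 5)
B(I) = -24 - 4*I (B(I) = -4*(-3*(-2) + I) = -4*(6 + I) = -24 - 4*I)
B(a) - 102*95 = (-24 - 4*5) - 102*95 = (-24 - 20) - 9690 = -44 - 9690 = -9734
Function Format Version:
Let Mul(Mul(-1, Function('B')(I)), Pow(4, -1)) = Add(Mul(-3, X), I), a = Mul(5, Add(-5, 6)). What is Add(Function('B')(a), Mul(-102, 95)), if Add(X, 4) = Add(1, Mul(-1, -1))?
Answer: -9734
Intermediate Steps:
X = -2 (X = Add(-4, Add(1, Mul(-1, -1))) = Add(-4, Add(1, 1)) = Add(-4, 2) = -2)
a = 5 (a = Mul(5, 1) = 5)
Function('B')(I) = Add(-24, Mul(-4, I)) (Function('B')(I) = Mul(-4, Add(Mul(-3, -2), I)) = Mul(-4, Add(6, I)) = Add(-24, Mul(-4, I)))
Add(Function('B')(a), Mul(-102, 95)) = Add(Add(-24, Mul(-4, 5)), Mul(-102, 95)) = Add(Add(-24, -20), -9690) = Add(-44, -9690) = -9734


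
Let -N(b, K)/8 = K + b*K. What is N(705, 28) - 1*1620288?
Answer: -1778432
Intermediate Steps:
N(b, K) = -8*K - 8*K*b (N(b, K) = -8*(K + b*K) = -8*(K + K*b) = -8*K - 8*K*b)
N(705, 28) - 1*1620288 = -8*28*(1 + 705) - 1*1620288 = -8*28*706 - 1620288 = -158144 - 1620288 = -1778432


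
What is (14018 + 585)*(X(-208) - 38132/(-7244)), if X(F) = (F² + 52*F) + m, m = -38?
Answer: 857255139929/1811 ≈ 4.7336e+8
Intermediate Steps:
X(F) = -38 + F² + 52*F (X(F) = (F² + 52*F) - 38 = -38 + F² + 52*F)
(14018 + 585)*(X(-208) - 38132/(-7244)) = (14018 + 585)*((-38 + (-208)² + 52*(-208)) - 38132/(-7244)) = 14603*((-38 + 43264 - 10816) - 38132*(-1/7244)) = 14603*(32410 + 9533/1811) = 14603*(58704043/1811) = 857255139929/1811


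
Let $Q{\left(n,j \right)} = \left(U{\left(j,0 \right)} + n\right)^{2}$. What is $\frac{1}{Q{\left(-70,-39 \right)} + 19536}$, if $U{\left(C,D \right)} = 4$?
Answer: $\frac{1}{23892} \approx 4.1855 \cdot 10^{-5}$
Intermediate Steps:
$Q{\left(n,j \right)} = \left(4 + n\right)^{2}$
$\frac{1}{Q{\left(-70,-39 \right)} + 19536} = \frac{1}{\left(4 - 70\right)^{2} + 19536} = \frac{1}{\left(-66\right)^{2} + 19536} = \frac{1}{4356 + 19536} = \frac{1}{23892}$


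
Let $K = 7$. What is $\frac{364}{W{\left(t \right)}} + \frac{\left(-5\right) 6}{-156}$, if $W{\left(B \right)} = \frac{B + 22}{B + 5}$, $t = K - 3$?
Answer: $\frac{3281}{26} \approx 126.19$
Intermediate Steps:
$t = 4$ ($t = 7 - 3 = 4$)
$W{\left(B \right)} = \frac{22 + B}{5 + B}$
$\frac{364}{W{\left(t \right)}} + \frac{\left(-5\right) 6}{-156} = \frac{364}{\frac{1}{5 + 4} \left(22 + 4\right)} + \frac{\left(-5\right) 6}{-156} = \frac{364}{\frac{1}{9} \cdot 26} - - \frac{5}{26} = \frac{364}{\frac{1}{9} \cdot 26} + \frac{5}{26} = \frac{364}{\frac{26}{9}} + \frac{5}{26} = 364 \cdot \frac{9}{26} + \frac{5}{26} = 126 + \frac{5}{26} = \frac{3281}{26}$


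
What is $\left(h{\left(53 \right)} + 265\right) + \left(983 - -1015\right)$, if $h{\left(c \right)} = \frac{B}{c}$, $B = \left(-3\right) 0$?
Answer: $2263$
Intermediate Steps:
$B = 0$
$h{\left(c \right)} = 0$ ($h{\left(c \right)} = \frac{0}{c} = 0$)
$\left(h{\left(53 \right)} + 265\right) + \left(983 - -1015\right) = \left(0 + 265\right) + \left(983 - -1015\right) = 265 + \left(983 + 1015\right) = 265 + 1998 = 2263$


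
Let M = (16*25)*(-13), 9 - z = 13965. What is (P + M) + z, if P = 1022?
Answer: -18134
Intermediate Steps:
z = -13956 (z = 9 - 1*13965 = 9 - 13965 = -13956)
M = -5200 (M = 400*(-13) = -5200)
(P + M) + z = (1022 - 5200) - 13956 = -4178 - 13956 = -18134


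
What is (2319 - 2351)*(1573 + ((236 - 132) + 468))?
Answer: -68640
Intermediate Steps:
(2319 - 2351)*(1573 + ((236 - 132) + 468)) = -32*(1573 + (104 + 468)) = -32*(1573 + 572) = -32*2145 = -68640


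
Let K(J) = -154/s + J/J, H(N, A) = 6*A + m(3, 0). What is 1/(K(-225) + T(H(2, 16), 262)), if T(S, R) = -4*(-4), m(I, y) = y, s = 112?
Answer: 8/125 ≈ 0.064000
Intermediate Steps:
H(N, A) = 6*A (H(N, A) = 6*A + 0 = 6*A)
T(S, R) = 16
K(J) = -3/8 (K(J) = -154/112 + J/J = -154*1/112 + 1 = -11/8 + 1 = -3/8)
1/(K(-225) + T(H(2, 16), 262)) = 1/(-3/8 + 16) = 1/(125/8) = 8/125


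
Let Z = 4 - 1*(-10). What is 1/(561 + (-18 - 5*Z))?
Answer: 1/473 ≈ 0.0021142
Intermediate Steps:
Z = 14 (Z = 4 + 10 = 14)
1/(561 + (-18 - 5*Z)) = 1/(561 + (-18 - 5*14)) = 1/(561 + (-18 - 70)) = 1/(561 - 88) = 1/473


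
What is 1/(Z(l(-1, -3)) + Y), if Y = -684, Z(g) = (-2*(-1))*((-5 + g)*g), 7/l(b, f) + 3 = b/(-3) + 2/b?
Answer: -2/1329 ≈ -0.0015049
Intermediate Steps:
l(b, f) = 7/(-3 + 2/b - b/3) (l(b, f) = 7/(-3 + (b/(-3) + 2/b)) = 7/(-3 + (b*(-1/3) + 2/b)) = 7/(-3 + (-b/3 + 2/b)) = 7/(-3 + (2/b - b/3)) = 7/(-3 + 2/b - b/3))
Z(g) = 2*g*(-5 + g) (Z(g) = 2*(g*(-5 + g)) = 2*g*(-5 + g))
1/(Z(l(-1, -3)) + Y) = 1/(2*(-21*(-1)/(-6 + (-1)**2 + 9*(-1)))*(-5 - 21*(-1)/(-6 + (-1)**2 + 9*(-1))) - 684) = 1/(2*(-21*(-1)/(-6 + 1 - 9))*(-5 - 21*(-1)/(-6 + 1 - 9)) - 684) = 1/(2*(-21*(-1)/(-14))*(-5 - 21*(-1)/(-14)) - 684) = 1/(2*(-21*(-1)*(-1/14))*(-5 - 21*(-1)*(-1/14)) - 684) = 1/(2*(-3/2)*(-5 - 3/2) - 684) = 1/(2*(-3/2)*(-13/2) - 684) = 1/(39/2 - 684) = 1/(-1329/2) = -2/1329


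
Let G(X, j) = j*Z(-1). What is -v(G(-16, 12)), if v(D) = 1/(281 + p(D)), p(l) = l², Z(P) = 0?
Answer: -1/281 ≈ -0.0035587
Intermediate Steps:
G(X, j) = 0 (G(X, j) = j*0 = 0)
v(D) = 1/(281 + D²)
-v(G(-16, 12)) = -1/(281 + 0²) = -1/(281 + 0) = -1/281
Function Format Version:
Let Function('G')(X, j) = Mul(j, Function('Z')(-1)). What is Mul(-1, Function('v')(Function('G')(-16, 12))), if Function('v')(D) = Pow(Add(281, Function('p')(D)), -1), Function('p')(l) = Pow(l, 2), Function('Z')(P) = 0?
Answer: Rational(-1, 281) ≈ -0.0035587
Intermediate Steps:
Function('G')(X, j) = 0 (Function('G')(X, j) = Mul(j, 0) = 0)
Function('v')(D) = Pow(Add(281, Pow(D, 2)), -1)
Mul(-1, Function('v')(Function('G')(-16, 12))) = Mul(-1, Pow(Add(281, Pow(0, 2)), -1)) = Mul(-1, Pow(Add(281, 0), -1)) = Mul(-1, Pow(281, -1)) = Mul(-1, Rational(1, 281)) = Rational(-1, 281)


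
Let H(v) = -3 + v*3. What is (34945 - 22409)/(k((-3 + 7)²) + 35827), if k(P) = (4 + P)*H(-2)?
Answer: 12536/35647 ≈ 0.35167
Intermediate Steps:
H(v) = -3 + 3*v
k(P) = -36 - 9*P (k(P) = (4 + P)*(-3 + 3*(-2)) = (4 + P)*(-3 - 6) = (4 + P)*(-9) = -36 - 9*P)
(34945 - 22409)/(k((-3 + 7)²) + 35827) = (34945 - 22409)/((-36 - 9*(-3 + 7)²) + 35827) = 12536/((-36 - 9*4²) + 35827) = 12536/((-36 - 9*16) + 35827) = 12536/((-36 - 144) + 35827) = 12536/(-180 + 35827) = 12536/35647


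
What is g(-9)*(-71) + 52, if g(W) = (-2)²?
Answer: -232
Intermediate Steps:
g(W) = 4
g(-9)*(-71) + 52 = 4*(-71) + 52 = -284 + 52 = -232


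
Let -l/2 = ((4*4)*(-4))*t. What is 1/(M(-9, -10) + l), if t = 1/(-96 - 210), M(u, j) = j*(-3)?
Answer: 153/4526 ≈ 0.033805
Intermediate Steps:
M(u, j) = -3*j
t = -1/306 (t = 1/(-306) = -1/306 ≈ -0.0032680)
l = -64/153 (l = -2*(4*4)*(-4)*(-1)/306 = -2*16*(-4)*(-1)/306 = -(-128)*(-1)/306 = -2*32/153 = -64/153 ≈ -0.41830)
1/(M(-9, -10) + l) = 1/(-3*(-10) - 64/153) = 1/(30 - 64/153) = 1/(4526/153) = 153/4526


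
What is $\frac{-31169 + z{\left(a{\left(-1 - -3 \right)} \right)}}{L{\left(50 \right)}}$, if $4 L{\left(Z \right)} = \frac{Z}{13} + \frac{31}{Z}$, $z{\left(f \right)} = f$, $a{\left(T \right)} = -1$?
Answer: $- \frac{81042000}{2903} \approx -27917.0$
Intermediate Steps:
$L{\left(Z \right)} = \frac{Z}{52} + \frac{31}{4 Z}$ ($L{\left(Z \right)} = \frac{\frac{Z}{13} + \frac{31}{Z}}{4} = \frac{\frac{31}{Z} + \frac{Z}{13}}{4} = \frac{Z}{52} + \frac{31}{4 Z}$)
$\frac{-31169 + z{\left(a{\left(-1 - -3 \right)} \right)}}{L{\left(50 \right)}} = \frac{-31169 - 1}{\frac{1}{52} \cdot \frac{1}{50} \left(403 + 50^{2}\right)} = - \frac{31170}{\frac{1}{52} \cdot \frac{1}{50} \left(403 + 2500\right)} = - \frac{31170}{\frac{1}{52} \cdot \frac{1}{50} \cdot 2903} = - \frac{31170}{\frac{2903}{2600}} = \left(-31170\right) \frac{2600}{2903} = - \frac{81042000}{2903}$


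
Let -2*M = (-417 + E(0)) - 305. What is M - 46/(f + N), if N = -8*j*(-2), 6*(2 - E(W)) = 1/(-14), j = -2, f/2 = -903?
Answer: 55584065/154392 ≈ 360.02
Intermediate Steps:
f = -1806 (f = 2*(-903) = -1806)
E(W) = 169/84 (E(W) = 2 - 1/6/(-14) = 2 - 1/6*(-1/14) = 2 + 1/84 = 169/84)
M = 60479/168 (M = -((-417 + 169/84) - 305)/2 = -(-34859/84 - 305)/2 = -1/2*(-60479/84) = 60479/168 ≈ 359.99)
N = -32 (N = -8*(-2)*(-2) = 16*(-2) = -32)
M - 46/(f + N) = 60479/168 - 46/(-1806 - 32) = 60479/168 - 46/(-1838) = 60479/168 - 46*(-1/1838) = 60479/168 + 23/919 = 55584065/154392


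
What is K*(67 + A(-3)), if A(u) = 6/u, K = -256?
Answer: -16640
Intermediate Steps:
K*(67 + A(-3)) = -256*(67 + 6/(-3)) = -256*(67 + 6*(-1/3)) = -256*(67 - 2) = -256*65 = -16640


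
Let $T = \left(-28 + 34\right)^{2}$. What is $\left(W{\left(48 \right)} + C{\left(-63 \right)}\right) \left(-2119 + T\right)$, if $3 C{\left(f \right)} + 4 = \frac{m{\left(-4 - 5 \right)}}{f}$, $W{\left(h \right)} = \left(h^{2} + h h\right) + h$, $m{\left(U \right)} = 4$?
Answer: $- \frac{1832473424}{189} \approx -9.6956 \cdot 10^{6}$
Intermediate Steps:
$T = 36$ ($T = 6^{2} = 36$)
$W{\left(h \right)} = h + 2 h^{2}$ ($W{\left(h \right)} = \left(h^{2} + h^{2}\right) + h = 2 h^{2} + h = h + 2 h^{2}$)
$C{\left(f \right)} = - \frac{4}{3} + \frac{4}{3 f}$ ($C{\left(f \right)} = - \frac{4}{3} + \frac{4 \frac{1}{f}}{3} = - \frac{4}{3} + \frac{4}{3 f}$)
$\left(W{\left(48 \right)} + C{\left(-63 \right)}\right) \left(-2119 + T\right) = \left(48 \left(1 + 2 \cdot 48\right) + \frac{4 \left(1 - -63\right)}{3 \left(-63\right)}\right) \left(-2119 + 36\right) = \left(48 \left(1 + 96\right) + \frac{4}{3} \left(- \frac{1}{63}\right) \left(1 + 63\right)\right) \left(-2083\right) = \left(48 \cdot 97 + \frac{4}{3} \left(- \frac{1}{63}\right) 64\right) \left(-2083\right) = \left(4656 - \frac{256}{189}\right) \left(-2083\right) = \frac{879728}{189} \left(-2083\right) = - \frac{1832473424}{189}$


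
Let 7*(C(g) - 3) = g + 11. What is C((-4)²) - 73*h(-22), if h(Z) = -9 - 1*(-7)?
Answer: 1070/7 ≈ 152.86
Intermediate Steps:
h(Z) = -2 (h(Z) = -9 + 7 = -2)
C(g) = 32/7 + g/7 (C(g) = 3 + (g + 11)/7 = 3 + (11 + g)/7 = 3 + (11/7 + g/7) = 32/7 + g/7)
C((-4)²) - 73*h(-22) = (32/7 + (⅐)*(-4)²) - 73*(-2) = (32/7 + (⅐)*16) + 146 = (32/7 + 16/7) + 146 = 48/7 + 146 = 1070/7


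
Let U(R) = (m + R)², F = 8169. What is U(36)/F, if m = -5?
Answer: 961/8169 ≈ 0.11764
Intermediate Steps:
U(R) = (-5 + R)²
U(36)/F = (-5 + 36)²/8169 = 31²*(1/8169) = 961*(1/8169) = 961/8169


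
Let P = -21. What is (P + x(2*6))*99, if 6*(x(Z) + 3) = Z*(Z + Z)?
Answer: 2376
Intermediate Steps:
x(Z) = -3 + Z**2/3 (x(Z) = -3 + (Z*(Z + Z))/6 = -3 + (Z*(2*Z))/6 = -3 + (2*Z**2)/6 = -3 + Z**2/3)
(P + x(2*6))*99 = (-21 + (-3 + (2*6)**2/3))*99 = (-21 + (-3 + (1/3)*12**2))*99 = (-21 + (-3 + (1/3)*144))*99 = (-21 + (-3 + 48))*99 = (-21 + 45)*99 = 24*99 = 2376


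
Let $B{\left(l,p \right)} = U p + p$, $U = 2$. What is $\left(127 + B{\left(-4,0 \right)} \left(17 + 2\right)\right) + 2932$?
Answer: $3059$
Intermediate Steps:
$B{\left(l,p \right)} = 3 p$ ($B{\left(l,p \right)} = 2 p + p = 3 p$)
$\left(127 + B{\left(-4,0 \right)} \left(17 + 2\right)\right) + 2932 = \left(127 + 3 \cdot 0 \left(17 + 2\right)\right) + 2932 = \left(127 + 0 \cdot 19\right) + 2932 = \left(127 + 0\right) + 2932 = 127 + 2932 = 3059$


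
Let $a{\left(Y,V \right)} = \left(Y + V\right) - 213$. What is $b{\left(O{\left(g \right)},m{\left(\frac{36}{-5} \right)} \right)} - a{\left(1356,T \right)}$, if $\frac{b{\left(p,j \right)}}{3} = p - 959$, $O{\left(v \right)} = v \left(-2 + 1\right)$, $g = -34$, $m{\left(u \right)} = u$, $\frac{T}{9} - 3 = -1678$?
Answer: $11157$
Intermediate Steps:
$T = -15075$ ($T = 27 + 9 \left(-1678\right) = 27 - 15102 = -15075$)
$a{\left(Y,V \right)} = -213 + V + Y$ ($a{\left(Y,V \right)} = \left(V + Y\right) - 213 = -213 + V + Y$)
$O{\left(v \right)} = - v$ ($O{\left(v \right)} = v \left(-1\right) = - v$)
$b{\left(p,j \right)} = -2877 + 3 p$ ($b{\left(p,j \right)} = 3 \left(p - 959\right) = 3 \left(-959 + p\right) = -2877 + 3 p$)
$b{\left(O{\left(g \right)},m{\left(\frac{36}{-5} \right)} \right)} - a{\left(1356,T \right)} = \left(-2877 + 3 \left(\left(-1\right) \left(-34\right)\right)\right) - \left(-213 - 15075 + 1356\right) = \left(-2877 + 3 \cdot 34\right) - -13932 = \left(-2877 + 102\right) + 13932 = -2775 + 13932 = 11157$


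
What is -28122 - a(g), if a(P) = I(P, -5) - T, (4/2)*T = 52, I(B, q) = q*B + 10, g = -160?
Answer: -28906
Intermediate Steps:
I(B, q) = 10 + B*q (I(B, q) = B*q + 10 = 10 + B*q)
T = 26 (T = (½)*52 = 26)
a(P) = -16 - 5*P (a(P) = (10 + P*(-5)) - 1*26 = (10 - 5*P) - 26 = -16 - 5*P)
-28122 - a(g) = -28122 - (-16 - 5*(-160)) = -28122 - (-16 + 800) = -28122 - 1*784 = -28122 - 784 = -28906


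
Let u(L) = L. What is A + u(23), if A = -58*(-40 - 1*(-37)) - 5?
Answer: 192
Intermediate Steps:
A = 169 (A = -58*(-40 + 37) - 5 = -58*(-3) - 5 = 174 - 5 = 169)
A + u(23) = 169 + 23 = 192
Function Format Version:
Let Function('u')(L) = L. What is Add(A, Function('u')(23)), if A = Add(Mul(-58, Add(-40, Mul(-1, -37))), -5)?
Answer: 192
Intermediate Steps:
A = 169 (A = Add(Mul(-58, Add(-40, 37)), -5) = Add(Mul(-58, -3), -5) = Add(174, -5) = 169)
Add(A, Function('u')(23)) = Add(169, 23) = 192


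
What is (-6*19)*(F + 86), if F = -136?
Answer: 5700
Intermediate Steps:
(-6*19)*(F + 86) = (-6*19)*(-136 + 86) = -114*(-50) = 5700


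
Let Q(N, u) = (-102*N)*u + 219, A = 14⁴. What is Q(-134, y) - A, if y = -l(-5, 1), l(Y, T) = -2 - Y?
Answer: -79201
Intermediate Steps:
A = 38416
y = -3 (y = -(-2 - 1*(-5)) = -(-2 + 5) = -1*3 = -3)
Q(N, u) = 219 - 102*N*u (Q(N, u) = -102*N*u + 219 = 219 - 102*N*u)
Q(-134, y) - A = (219 - 102*(-134)*(-3)) - 1*38416 = (219 - 41004) - 38416 = -40785 - 38416 = -79201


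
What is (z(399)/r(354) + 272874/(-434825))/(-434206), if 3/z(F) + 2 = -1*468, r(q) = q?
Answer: 3026805373/2094209796853400 ≈ 1.4453e-6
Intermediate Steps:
z(F) = -3/470 (z(F) = 3/(-2 - 1*468) = 3/(-2 - 468) = 3/(-470) = 3*(-1/470) = -3/470)
(z(399)/r(354) + 272874/(-434825))/(-434206) = (-3/470/354 + 272874/(-434825))/(-434206) = (-3/470*1/354 + 272874*(-1/434825))*(-1/434206) = (-1/55460 - 272874/434825)*(-1/434206) = -3026805373/4823078900*(-1/434206) = 3026805373/2094209796853400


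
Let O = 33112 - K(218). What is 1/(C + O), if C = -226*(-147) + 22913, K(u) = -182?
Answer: 1/89429 ≈ 1.1182e-5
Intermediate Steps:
C = 56135 (C = 33222 + 22913 = 56135)
O = 33294 (O = 33112 - 1*(-182) = 33112 + 182 = 33294)
1/(C + O) = 1/(56135 + 33294) = 1/89429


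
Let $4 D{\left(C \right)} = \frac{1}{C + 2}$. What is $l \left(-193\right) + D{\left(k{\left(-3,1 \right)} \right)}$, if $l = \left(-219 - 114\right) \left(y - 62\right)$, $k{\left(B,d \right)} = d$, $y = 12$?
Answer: $- \frac{38561399}{12} \approx -3.2134 \cdot 10^{6}$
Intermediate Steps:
$D{\left(C \right)} = \frac{1}{4 \left(2 + C\right)}$ ($D{\left(C \right)} = \frac{1}{4 \left(C + 2\right)} = \frac{1}{4 \left(2 + C\right)}$)
$l = 16650$ ($l = \left(-219 - 114\right) \left(12 - 62\right) = - 333 \left(12 + \left(-71 + 9\right)\right) = - 333 \left(12 - 62\right) = \left(-333\right) \left(-50\right) = 16650$)
$l \left(-193\right) + D{\left(k{\left(-3,1 \right)} \right)} = 16650 \left(-193\right) + \frac{1}{4 \left(2 + 1\right)} = -3213450 + \frac{1}{4 \cdot 3} = -3213450 + \frac{1}{4} \cdot \frac{1}{3} = -3213450 + \frac{1}{12} = - \frac{38561399}{12}$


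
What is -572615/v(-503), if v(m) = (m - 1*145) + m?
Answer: 572615/1151 ≈ 497.49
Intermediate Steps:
v(m) = -145 + 2*m (v(m) = (m - 145) + m = (-145 + m) + m = -145 + 2*m)
-572615/v(-503) = -572615/(-145 + 2*(-503)) = -572615/(-145 - 1006) = -572615/(-1151) = -572615*(-1/1151) = 572615/1151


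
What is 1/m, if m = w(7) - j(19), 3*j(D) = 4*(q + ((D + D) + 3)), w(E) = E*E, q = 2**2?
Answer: -1/11 ≈ -0.090909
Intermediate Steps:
q = 4
w(E) = E**2
j(D) = 28/3 + 8*D/3 (j(D) = (4*(4 + ((D + D) + 3)))/3 = (4*(4 + (2*D + 3)))/3 = (4*(4 + (3 + 2*D)))/3 = (4*(7 + 2*D))/3 = (28 + 8*D)/3 = 28/3 + 8*D/3)
m = -11 (m = 7**2 - (28/3 + (8/3)*19) = 49 - (28/3 + 152/3) = 49 - 1*60 = 49 - 60 = -11)
1/m = 1/(-11) = -1/11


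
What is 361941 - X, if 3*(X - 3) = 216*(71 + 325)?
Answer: 333426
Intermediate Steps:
X = 28515 (X = 3 + (216*(71 + 325))/3 = 3 + (216*396)/3 = 3 + (⅓)*85536 = 3 + 28512 = 28515)
361941 - X = 361941 - 1*28515 = 361941 - 28515 = 333426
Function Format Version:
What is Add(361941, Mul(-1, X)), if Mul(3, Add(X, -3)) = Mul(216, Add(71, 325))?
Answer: 333426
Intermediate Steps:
X = 28515 (X = Add(3, Mul(Rational(1, 3), Mul(216, Add(71, 325)))) = Add(3, Mul(Rational(1, 3), Mul(216, 396))) = Add(3, Mul(Rational(1, 3), 85536)) = Add(3, 28512) = 28515)
Add(361941, Mul(-1, X)) = Add(361941, Mul(-1, 28515)) = Add(361941, -28515) = 333426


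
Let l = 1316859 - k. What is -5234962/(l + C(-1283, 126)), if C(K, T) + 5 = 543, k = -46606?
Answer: -5234962/1364003 ≈ -3.8379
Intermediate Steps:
C(K, T) = 538 (C(K, T) = -5 + 543 = 538)
l = 1363465 (l = 1316859 - 1*(-46606) = 1316859 + 46606 = 1363465)
-5234962/(l + C(-1283, 126)) = -5234962/(1363465 + 538) = -5234962/1364003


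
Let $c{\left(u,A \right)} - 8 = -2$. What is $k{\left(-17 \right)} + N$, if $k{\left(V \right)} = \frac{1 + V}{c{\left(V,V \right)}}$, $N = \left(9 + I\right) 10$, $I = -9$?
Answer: $- \frac{8}{3} \approx -2.6667$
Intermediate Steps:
$c{\left(u,A \right)} = 6$ ($c{\left(u,A \right)} = 8 - 2 = 6$)
$N = 0$ ($N = \left(9 - 9\right) 10 = 0 \cdot 10 = 0$)
$k{\left(V \right)} = \frac{1}{6} + \frac{V}{6}$ ($k{\left(V \right)} = \frac{1 + V}{6} = \left(1 + V\right) \frac{1}{6} = \frac{1}{6} + \frac{V}{6}$)
$k{\left(-17 \right)} + N = \left(\frac{1}{6} + \frac{1}{6} \left(-17\right)\right) + 0 = \left(\frac{1}{6} - \frac{17}{6}\right) + 0 = - \frac{8}{3} + 0 = - \frac{8}{3}$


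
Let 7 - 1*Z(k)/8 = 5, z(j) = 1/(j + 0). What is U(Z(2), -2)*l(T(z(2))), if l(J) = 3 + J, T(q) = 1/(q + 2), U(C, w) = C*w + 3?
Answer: -493/5 ≈ -98.600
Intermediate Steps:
z(j) = 1/j
Z(k) = 16 (Z(k) = 56 - 8*5 = 56 - 40 = 16)
U(C, w) = 3 + C*w
T(q) = 1/(2 + q)
U(Z(2), -2)*l(T(z(2))) = (3 + 16*(-2))*(3 + 1/(2 + 1/2)) = (3 - 32)*(3 + 1/(2 + ½)) = -29*(3 + 1/(5/2)) = -29*(3 + ⅖) = -29*17/5 = -493/5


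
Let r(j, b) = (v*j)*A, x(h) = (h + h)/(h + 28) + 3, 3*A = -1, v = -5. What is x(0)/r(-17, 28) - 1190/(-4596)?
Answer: 29893/195330 ≈ 0.15304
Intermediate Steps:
A = -⅓ (A = (⅓)*(-1) = -⅓ ≈ -0.33333)
x(h) = 3 + 2*h/(28 + h) (x(h) = (2*h)/(28 + h) + 3 = 2*h/(28 + h) + 3 = 3 + 2*h/(28 + h))
r(j, b) = 5*j/3 (r(j, b) = -5*j*(-⅓) = 5*j/3)
x(0)/r(-17, 28) - 1190/(-4596) = ((84 + 5*0)/(28 + 0))/(((5/3)*(-17))) - 1190/(-4596) = ((84 + 0)/28)/(-85/3) - 1190*(-1/4596) = ((1/28)*84)*(-3/85) + 595/2298 = 3*(-3/85) + 595/2298 = -9/85 + 595/2298 = 29893/195330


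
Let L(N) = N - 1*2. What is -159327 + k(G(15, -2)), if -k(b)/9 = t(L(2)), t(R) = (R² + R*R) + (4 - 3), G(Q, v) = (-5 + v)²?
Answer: -159336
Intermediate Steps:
L(N) = -2 + N (L(N) = N - 2 = -2 + N)
t(R) = 1 + 2*R² (t(R) = (R² + R²) + 1 = 2*R² + 1 = 1 + 2*R²)
k(b) = -9 (k(b) = -9*(1 + 2*(-2 + 2)²) = -9*(1 + 2*0²) = -9*(1 + 2*0) = -9*(1 + 0) = -9*1 = -9)
-159327 + k(G(15, -2)) = -159327 - 9 = -159336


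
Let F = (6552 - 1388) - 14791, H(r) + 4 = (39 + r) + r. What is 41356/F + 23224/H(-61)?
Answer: -75725140/279183 ≈ -271.24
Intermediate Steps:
H(r) = 35 + 2*r (H(r) = -4 + ((39 + r) + r) = -4 + (39 + 2*r) = 35 + 2*r)
F = -9627 (F = 5164 - 14791 = -9627)
41356/F + 23224/H(-61) = 41356/(-9627) + 23224/(35 + 2*(-61)) = 41356*(-1/9627) + 23224/(35 - 122) = -41356/9627 + 23224/(-87) = -41356/9627 + 23224*(-1/87) = -41356/9627 - 23224/87 = -75725140/279183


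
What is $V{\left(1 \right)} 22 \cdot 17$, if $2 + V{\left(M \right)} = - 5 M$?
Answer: $-2618$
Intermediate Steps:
$V{\left(M \right)} = -2 - 5 M$
$V{\left(1 \right)} 22 \cdot 17 = \left(-2 - 5\right) 22 \cdot 17 = \left(-7\right) 22 \cdot 17 = \left(-154\right) 17 = -2618$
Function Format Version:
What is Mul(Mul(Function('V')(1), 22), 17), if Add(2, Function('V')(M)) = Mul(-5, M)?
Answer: -2618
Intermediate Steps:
Function('V')(M) = Add(-2, Mul(-5, M))
Mul(Mul(Function('V')(1), 22), 17) = Mul(Mul(Add(-2, Mul(-5, 1)), 22), 17) = Mul(Mul(Add(-2, -5), 22), 17) = Mul(Mul(-7, 22), 17) = Mul(-154, 17) = -2618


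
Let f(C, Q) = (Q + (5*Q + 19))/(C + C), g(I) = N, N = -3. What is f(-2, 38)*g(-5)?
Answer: 741/4 ≈ 185.25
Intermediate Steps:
g(I) = -3
f(C, Q) = (19 + 6*Q)/(2*C) (f(C, Q) = (Q + (19 + 5*Q))/((2*C)) = (19 + 6*Q)*(1/(2*C)) = (19 + 6*Q)/(2*C))
f(-2, 38)*g(-5) = ((1/2)*(19 + 6*38)/(-2))*(-3) = ((1/2)*(-1/2)*(19 + 228))*(-3) = ((1/2)*(-1/2)*247)*(-3) = -247/4*(-3) = 741/4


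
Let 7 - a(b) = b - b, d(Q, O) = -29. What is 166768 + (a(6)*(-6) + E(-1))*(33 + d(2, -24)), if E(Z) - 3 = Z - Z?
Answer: 166612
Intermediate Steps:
a(b) = 7 (a(b) = 7 - (b - b) = 7 - 1*0 = 7 + 0 = 7)
E(Z) = 3 (E(Z) = 3 + (Z - Z) = 3 + 0 = 3)
166768 + (a(6)*(-6) + E(-1))*(33 + d(2, -24)) = 166768 + (7*(-6) + 3)*(33 - 29) = 166768 + (-42 + 3)*4 = 166768 - 39*4 = 166768 - 156 = 166612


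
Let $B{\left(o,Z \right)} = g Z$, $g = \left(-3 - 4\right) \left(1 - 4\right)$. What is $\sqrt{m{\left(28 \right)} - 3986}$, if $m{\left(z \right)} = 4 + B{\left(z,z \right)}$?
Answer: $i \sqrt{3394} \approx 58.258 i$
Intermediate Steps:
$g = 21$ ($g = \left(-7\right) \left(-3\right) = 21$)
$B{\left(o,Z \right)} = 21 Z$
$m{\left(z \right)} = 4 + 21 z$
$\sqrt{m{\left(28 \right)} - 3986} = \sqrt{\left(4 + 21 \cdot 28\right) - 3986} = \sqrt{\left(4 + 588\right) - 3986} = \sqrt{592 - 3986} = \sqrt{-3394} = i \sqrt{3394}$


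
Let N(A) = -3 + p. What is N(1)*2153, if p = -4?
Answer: -15071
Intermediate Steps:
N(A) = -7 (N(A) = -3 - 4 = -7)
N(1)*2153 = -7*2153 = -15071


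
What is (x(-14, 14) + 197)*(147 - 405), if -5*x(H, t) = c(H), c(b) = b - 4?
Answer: -258774/5 ≈ -51755.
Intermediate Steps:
c(b) = -4 + b
x(H, t) = ⅘ - H/5 (x(H, t) = -(-4 + H)/5 = ⅘ - H/5)
(x(-14, 14) + 197)*(147 - 405) = ((⅘ - ⅕*(-14)) + 197)*(147 - 405) = ((⅘ + 14/5) + 197)*(-258) = (18/5 + 197)*(-258) = (1003/5)*(-258) = -258774/5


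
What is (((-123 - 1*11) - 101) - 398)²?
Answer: 400689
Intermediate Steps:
(((-123 - 1*11) - 101) - 398)² = (((-123 - 11) - 101) - 398)² = ((-134 - 101) - 398)² = (-235 - 398)² = (-633)² = 400689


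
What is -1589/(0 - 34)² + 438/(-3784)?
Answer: -203722/136697 ≈ -1.4903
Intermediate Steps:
-1589/(0 - 34)² + 438/(-3784) = -1589/((-34)²) + 438*(-1/3784) = -1589/1156 - 219/1892 = -203722/136697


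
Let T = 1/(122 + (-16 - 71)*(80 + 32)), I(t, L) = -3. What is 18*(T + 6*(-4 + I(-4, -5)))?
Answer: -3637125/4811 ≈ -756.00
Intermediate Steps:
T = -1/9622 (T = 1/(122 - 87*112) = 1/(122 - 9744) = 1/(-9622) = -1/9622 ≈ -0.00010393)
18*(T + 6*(-4 + I(-4, -5))) = 18*(-1/9622 + 6*(-4 - 3)) = 18*(-1/9622 + 6*(-7)) = 18*(-1/9622 - 42) = 18*(-404125/9622) = -3637125/4811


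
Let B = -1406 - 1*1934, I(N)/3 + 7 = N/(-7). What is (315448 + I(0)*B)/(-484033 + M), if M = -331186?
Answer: -385588/815219 ≈ -0.47299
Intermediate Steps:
I(N) = -21 - 3*N/7 (I(N) = -21 + 3*(N/(-7)) = -21 + 3*(N*(-1/7)) = -21 + 3*(-N/7) = -21 - 3*N/7)
B = -3340 (B = -1406 - 1934 = -3340)
(315448 + I(0)*B)/(-484033 + M) = (315448 + (-21 - 3/7*0)*(-3340))/(-484033 - 331186) = (315448 + (-21 + 0)*(-3340))/(-815219) = (315448 - 21*(-3340))*(-1/815219) = (315448 + 70140)*(-1/815219) = 385588*(-1/815219) = -385588/815219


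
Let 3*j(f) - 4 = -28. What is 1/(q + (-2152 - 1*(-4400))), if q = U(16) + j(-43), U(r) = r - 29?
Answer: 1/2227 ≈ 0.00044903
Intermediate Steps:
j(f) = -8 (j(f) = 4/3 + (⅓)*(-28) = 4/3 - 28/3 = -8)
U(r) = -29 + r
q = -21 (q = (-29 + 16) - 8 = -13 - 8 = -21)
1/(q + (-2152 - 1*(-4400))) = 1/(-21 + (-2152 - 1*(-4400))) = 1/(-21 + (-2152 + 4400)) = 1/(-21 + 2248) = 1/2227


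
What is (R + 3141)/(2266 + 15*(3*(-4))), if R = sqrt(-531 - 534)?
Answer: 3141/2086 + I*sqrt(1065)/2086 ≈ 1.5058 + 0.015644*I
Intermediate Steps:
R = I*sqrt(1065) (R = sqrt(-1065) = I*sqrt(1065) ≈ 32.634*I)
(R + 3141)/(2266 + 15*(3*(-4))) = (I*sqrt(1065) + 3141)/(2266 + 15*(3*(-4))) = (3141 + I*sqrt(1065))/(2266 + 15*(-12)) = (3141 + I*sqrt(1065))/(2266 - 180) = (3141 + I*sqrt(1065))/2086 = (3141 + I*sqrt(1065))*(1/2086) = 3141/2086 + I*sqrt(1065)/2086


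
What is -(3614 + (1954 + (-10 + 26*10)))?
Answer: -5818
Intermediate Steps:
-(3614 + (1954 + (-10 + 26*10))) = -(3614 + (1954 + (-10 + 260))) = -(3614 + (1954 + 250)) = -(3614 + 2204) = -1*5818 = -5818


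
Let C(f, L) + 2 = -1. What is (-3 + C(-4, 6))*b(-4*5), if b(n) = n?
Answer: 120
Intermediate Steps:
C(f, L) = -3 (C(f, L) = -2 - 1 = -3)
(-3 + C(-4, 6))*b(-4*5) = (-3 - 3)*(-4*5) = -6*(-20) = 120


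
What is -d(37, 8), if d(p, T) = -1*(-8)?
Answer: -8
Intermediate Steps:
d(p, T) = 8
-d(37, 8) = -1*8 = -8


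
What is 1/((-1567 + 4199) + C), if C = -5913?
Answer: -1/3281 ≈ -0.00030479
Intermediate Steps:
1/((-1567 + 4199) + C) = 1/((-1567 + 4199) - 5913) = 1/(2632 - 5913) = 1/(-3281) = -1/3281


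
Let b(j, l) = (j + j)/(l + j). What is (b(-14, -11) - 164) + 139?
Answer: -597/25 ≈ -23.880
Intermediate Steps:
b(j, l) = 2*j/(j + l) (b(j, l) = (2*j)/(j + l) = 2*j/(j + l))
(b(-14, -11) - 164) + 139 = (2*(-14)/(-14 - 11) - 164) + 139 = (2*(-14)/(-25) - 164) + 139 = (2*(-14)*(-1/25) - 164) + 139 = (28/25 - 164) + 139 = -4072/25 + 139 = -597/25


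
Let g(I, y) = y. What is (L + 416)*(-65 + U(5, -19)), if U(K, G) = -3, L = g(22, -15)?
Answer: -27268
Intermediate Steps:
L = -15
(L + 416)*(-65 + U(5, -19)) = (-15 + 416)*(-65 - 3) = 401*(-68) = -27268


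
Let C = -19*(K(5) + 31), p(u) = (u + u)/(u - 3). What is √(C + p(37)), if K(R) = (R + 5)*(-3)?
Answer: I*√4862/17 ≈ 4.1016*I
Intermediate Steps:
p(u) = 2*u/(-3 + u) (p(u) = (2*u)/(-3 + u) = 2*u/(-3 + u))
K(R) = -15 - 3*R (K(R) = (5 + R)*(-3) = -15 - 3*R)
C = -19 (C = -19*((-15 - 3*5) + 31) = -19*((-15 - 15) + 31) = -19*(-30 + 31) = -19*1 = -19)
√(C + p(37)) = √(-19 + 2*37/(-3 + 37)) = √(-19 + 2*37/34) = √(-19 + 2*37*(1/34)) = √(-19 + 37/17) = √(-286/17) = I*√4862/17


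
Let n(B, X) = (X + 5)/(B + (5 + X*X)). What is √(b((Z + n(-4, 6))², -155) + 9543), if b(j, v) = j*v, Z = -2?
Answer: 2*√3112293/37 ≈ 95.360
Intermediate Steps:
n(B, X) = (5 + X)/(5 + B + X²) (n(B, X) = (5 + X)/(B + (5 + X²)) = (5 + X)/(5 + B + X²))
√(b((Z + n(-4, 6))², -155) + 9543) = √((-2 + (5 + 6)/(5 - 4 + 6²))²*(-155) + 9543) = √((-2 + 11/(5 - 4 + 36))²*(-155) + 9543) = √((-2 + 11/37)²*(-155) + 9543) = √((-63/37)²*(-155) + 9543) = √((3969/1369)*(-155) + 9543) = √(-615195/1369 + 9543) = √(12449172/1369) = 2*√3112293/37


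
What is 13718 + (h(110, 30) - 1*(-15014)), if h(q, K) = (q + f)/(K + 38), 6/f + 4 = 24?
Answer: 19538863/680 ≈ 28734.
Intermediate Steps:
f = 3/10 (f = 6/(-4 + 24) = 6/20 = 6*(1/20) = 3/10 ≈ 0.30000)
h(q, K) = (3/10 + q)/(38 + K) (h(q, K) = (q + 3/10)/(K + 38) = (3/10 + q)/(38 + K))
13718 + (h(110, 30) - 1*(-15014)) = 13718 + ((3/10 + 110)/(38 + 30) - 1*(-15014)) = 13718 + ((1103/10)/68 + 15014) = 13718 + ((1/68)*(1103/10) + 15014) = 13718 + (1103/680 + 15014) = 13718 + 10210623/680 = 19538863/680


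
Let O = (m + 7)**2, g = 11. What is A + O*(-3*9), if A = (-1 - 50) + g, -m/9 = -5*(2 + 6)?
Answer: -3636643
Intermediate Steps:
m = 360 (m = -(-45)*(2 + 6) = -(-45)*8 = -9*(-40) = 360)
A = -40 (A = (-1 - 50) + 11 = -51 + 11 = -40)
O = 134689 (O = (360 + 7)**2 = 367**2 = 134689)
A + O*(-3*9) = -40 + 134689*(-3*9) = -40 + 134689*(-27) = -40 - 3636603 = -3636643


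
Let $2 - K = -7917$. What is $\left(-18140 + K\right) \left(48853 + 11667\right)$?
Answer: $-618574920$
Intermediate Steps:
$K = 7919$ ($K = 2 - -7917 = 2 + 7917 = 7919$)
$\left(-18140 + K\right) \left(48853 + 11667\right) = \left(-18140 + 7919\right) \left(48853 + 11667\right) = \left(-10221\right) 60520 = -618574920$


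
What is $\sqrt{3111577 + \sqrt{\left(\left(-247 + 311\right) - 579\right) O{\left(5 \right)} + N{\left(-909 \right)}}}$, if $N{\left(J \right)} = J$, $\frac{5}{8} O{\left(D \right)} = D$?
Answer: $\sqrt{3111577 + i \sqrt{5029}} \approx 1764.0 + 0.02 i$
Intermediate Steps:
$O{\left(D \right)} = \frac{8 D}{5}$
$\sqrt{3111577 + \sqrt{\left(\left(-247 + 311\right) - 579\right) O{\left(5 \right)} + N{\left(-909 \right)}}} = \sqrt{3111577 + \sqrt{\left(\left(-247 + 311\right) - 579\right) \frac{8}{5} \cdot 5 - 909}} = \sqrt{3111577 + \sqrt{\left(64 - 579\right) 8 - 909}} = \sqrt{3111577 + \sqrt{\left(-515\right) 8 - 909}} = \sqrt{3111577 + \sqrt{-4120 - 909}} = \sqrt{3111577 + \sqrt{-5029}} = \sqrt{3111577 + i \sqrt{5029}}$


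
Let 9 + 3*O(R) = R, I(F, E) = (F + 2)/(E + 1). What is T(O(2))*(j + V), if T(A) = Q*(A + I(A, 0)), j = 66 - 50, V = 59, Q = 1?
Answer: -200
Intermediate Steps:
I(F, E) = (2 + F)/(1 + E)
j = 16
O(R) = -3 + R/3
T(A) = 2 + 2*A (T(A) = 1*(A + (2 + A)/(1 + 0)) = 1*(A + (2 + A)/1) = 1*(A + 1*(2 + A)) = 1*(A + (2 + A)) = 1*(2 + 2*A) = 2 + 2*A)
T(O(2))*(j + V) = (2 + 2*(-3 + (⅓)*2))*(16 + 59) = (2 + 2*(-3 + ⅔))*75 = (2 + 2*(-7/3))*75 = (2 - 14/3)*75 = -8/3*75 = -200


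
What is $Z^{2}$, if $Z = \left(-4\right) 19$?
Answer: $5776$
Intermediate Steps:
$Z = -76$
$Z^{2} = \left(-76\right)^{2} = 5776$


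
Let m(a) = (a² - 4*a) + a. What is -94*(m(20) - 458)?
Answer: 11092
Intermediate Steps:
m(a) = a² - 3*a
-94*(m(20) - 458) = -94*(20*(-3 + 20) - 458) = -94*(20*17 - 458) = -94*(340 - 458) = -94*(-118) = 11092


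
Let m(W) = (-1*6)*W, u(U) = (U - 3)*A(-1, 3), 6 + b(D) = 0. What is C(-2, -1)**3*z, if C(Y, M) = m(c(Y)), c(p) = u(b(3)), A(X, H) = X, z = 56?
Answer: -8817984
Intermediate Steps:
b(D) = -6 (b(D) = -6 + 0 = -6)
u(U) = 3 - U (u(U) = (U - 3)*(-1) = (-3 + U)*(-1) = 3 - U)
c(p) = 9 (c(p) = 3 - 1*(-6) = 3 + 6 = 9)
m(W) = -6*W
C(Y, M) = -54 (C(Y, M) = -6*9 = -54)
C(-2, -1)**3*z = (-54)**3*56 = -157464*56 = -8817984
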